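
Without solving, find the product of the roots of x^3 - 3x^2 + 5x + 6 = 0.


By Vieta's formulas for x^3 + bx^2 + cx + d = 0:
  r1 + r2 + r3 = -b/a = 3
  r1*r2 + r1*r3 + r2*r3 = c/a = 5
  r1*r2*r3 = -d/a = -6


Product = -6


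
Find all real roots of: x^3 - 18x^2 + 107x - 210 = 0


Let p(x) = x^3 - 18x^2 + 107x - 210. By the rational root theorem (leading coefficient 1), any rational root is an integer divisor of 210: try ±1, ±2, ... in turn.
Test x = 1: value = -120 ≠ 0.
Test x = -1: value = -336 ≠ 0.
Test x = 2: value = -60 ≠ 0.
Test x = -2: value = -504 ≠ 0.
Test x = 3: value = -24 ≠ 0.
Test x = -3: value = -720 ≠ 0.
Test x = 5: value = 0 ✓, so (x - 5) is a factor.
Synthetic division by (x - 5): bring down 1; 1(5) - 18 = -13; (-13)(5) + 107 = 42; 42(5) - 210 = 0 → quotient x^2 - 13x + 42, remainder 0.
Solve the quadratic x^2 - 13x + 42 = 0: discriminant = (-13)^2 - 4(1)(42) = 169 - 168 = 1.
sqrt(1) = 1, so x = (13 ± 1)/2: x = 7 or x = 6.

x = 5, x = 6, x = 7


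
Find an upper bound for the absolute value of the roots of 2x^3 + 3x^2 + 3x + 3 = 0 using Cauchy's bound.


Cauchy's bound: all roots r satisfy |r| <= 1 + max(|a_i/a_n|) for i = 0,...,n-1
where a_n is the leading coefficient.

Coefficients: [2, 3, 3, 3]
Leading coefficient a_n = 2
Ratios |a_i/a_n|: 3/2, 3/2, 3/2
Maximum ratio: 3/2
Cauchy's bound: |r| <= 1 + 3/2 = 5/2

Upper bound = 5/2


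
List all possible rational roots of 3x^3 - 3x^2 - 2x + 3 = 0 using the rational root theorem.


Rational root theorem: possible roots are ±p/q where:
  p divides the constant term (3): p ∈ {1, 3}
  q divides the leading coefficient (3): q ∈ {1, 3}

All possible rational roots: -3, -1, -1/3, 1/3, 1, 3

-3, -1, -1/3, 1/3, 1, 3


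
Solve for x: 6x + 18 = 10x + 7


Starting with: 6x + 18 = 10x + 7
Move all x terms to left: (6 - 10)x = 7 - 18
Simplify: -4x = -11
Divide both sides by -4: x = 11/4

x = 11/4


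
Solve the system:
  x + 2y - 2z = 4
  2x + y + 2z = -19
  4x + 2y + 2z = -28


Using Cramer's rule. Expand each determinant along the first row.
D  = 1*[1*2 - 2*2] - 2*[2*2 - 2*4] + (-2)*[2*2 - 1*4]
  = 1*(-2) - 2*(-4) + (-2)*(0) = 6
Dx = 4*[1*2 - 2*2] - 2*[(-19)*2 - 2*(-28)] + (-2)*[(-19)*2 - 1*(-28)]
  = 4*(-2) - 2*(18) + (-2)*(-10) = -24
Dy = 1*[(-19)*2 - 2*(-28)] - 4*[2*2 - 2*4] + (-2)*[2*(-28) - (-19)*4]
  = 1*(18) - 4*(-4) + (-2)*(20) = -6
Dz = 1*[1*(-28) - (-19)*2] - 2*[2*(-28) - (-19)*4] + 4*[2*2 - 1*4]
  = 1*(10) - 2*(20) + 4*(0) = -30
x = Dx/D = -24/6 = -4, y = Dy/D = -6/6 = -1, z = Dz/D = -30/6 = -5
Check eq1: (1)(-4) + (2)(-1) + (-2)(-5) = 4 = 4 ✓
Check eq2: (2)(-4) + (1)(-1) + (2)(-5) = -19 = -19 ✓
Check eq3: (4)(-4) + (2)(-1) + (2)(-5) = -28 = -28 ✓

x = -4, y = -1, z = -5


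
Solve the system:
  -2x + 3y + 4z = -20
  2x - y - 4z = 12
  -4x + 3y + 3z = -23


Using Cramer's rule. Expand each determinant along the first row.
D  = (-2)*[(-1)*3 - (-4)*3] - 3*[2*3 - (-4)*(-4)] + 4*[2*3 - (-1)*(-4)]
  = (-2)*(9) - 3*(-10) + 4*(2) = 20
Dx = (-20)*[(-1)*3 - (-4)*3] - 3*[12*3 - (-4)*(-23)] + 4*[12*3 - (-1)*(-23)]
  = (-20)*(9) - 3*(-56) + 4*(13) = 40
Dy = (-2)*[12*3 - (-4)*(-23)] - (-20)*[2*3 - (-4)*(-4)] + 4*[2*(-23) - 12*(-4)]
  = (-2)*(-56) - (-20)*(-10) + 4*(2) = -80
Dz = (-2)*[(-1)*(-23) - 12*3] - 3*[2*(-23) - 12*(-4)] + (-20)*[2*3 - (-1)*(-4)]
  = (-2)*(-13) - 3*(2) + (-20)*(2) = -20
x = Dx/D = 40/20 = 2, y = Dy/D = -80/20 = -4, z = Dz/D = -20/20 = -1
Check eq1: (-2)(2) + (3)(-4) + (4)(-1) = -20 = -20 ✓
Check eq2: (2)(2) + (-1)(-4) + (-4)(-1) = 12 = 12 ✓
Check eq3: (-4)(2) + (3)(-4) + (3)(-1) = -23 = -23 ✓

x = 2, y = -4, z = -1


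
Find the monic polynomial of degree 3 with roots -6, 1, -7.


A monic polynomial with roots -6, 1, -7 is:
p(x) = (x + 6)(x - 1)(x + 7)
After multiplying by (x + 6): x + 6
After multiplying by (x - 1): x^2 + 5x - 6
After multiplying by (x + 7): x^3 + 12x^2 + 29x - 42

x^3 + 12x^2 + 29x - 42


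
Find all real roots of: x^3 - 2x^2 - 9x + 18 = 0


Let p(x) = x^3 - 2x^2 - 9x + 18. By the rational root theorem (leading coefficient 1), any rational root is an integer divisor of 18: try ±1, ±2, ... in turn.
Test x = 1: value = 8 ≠ 0.
Test x = -1: value = 24 ≠ 0.
Test x = 2: value = 0 ✓, so (x - 2) is a factor.
Synthetic division by (x - 2): bring down 1; 1(2) - 2 = 0; 0(2) - 9 = -9; (-9)(2) + 18 = 0 → quotient x^2 - 9, remainder 0.
Solve the quadratic x^2 - 9 = 0: discriminant = 0^2 - 4(1)(-9) = 0 + 36 = 36.
sqrt(36) = 6, so x = (0 ± 6)/2: x = 3 or x = -3.

x = -3, x = 2, x = 3


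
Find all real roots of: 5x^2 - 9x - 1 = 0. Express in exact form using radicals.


Using the quadratic formula: x = (-b ± sqrt(b^2 - 4ac)) / (2a)
Here a = 5, b = -9, c = -1
Discriminant = b^2 - 4ac = (-9)^2 - 4(5)(-1) = 81 + 20 = 101
Since discriminant = 101 > 0, there are two real roots.
x = (9 ± sqrt(101)) / 10
Numerically: x ≈ 1.9050 or x ≈ -0.1050

x = (9 + sqrt(101)) / 10 or x = (9 - sqrt(101)) / 10


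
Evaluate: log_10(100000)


We need the exponent such that 10^? = 100000
10^5 = 100000
Therefore log_10(100000) = 5

5


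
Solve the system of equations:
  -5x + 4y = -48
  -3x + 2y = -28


Using Cramer's rule:
Determinant D = (-5)(2) - (-3)(4) = -10 + 12 = 2
Dx = (-48)(2) - (-28)(4) = -96 + 112 = 16
Dy = (-5)(-28) - (-3)(-48) = 140 - 144 = -4
x = Dx/D = 16/2 = 8
y = Dy/D = -4/2 = -2

x = 8, y = -2


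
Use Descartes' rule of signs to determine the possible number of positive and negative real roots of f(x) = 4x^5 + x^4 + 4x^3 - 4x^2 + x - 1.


Descartes' rule of signs:

For positive roots, count sign changes in f(x) = 4x^5 + x^4 + 4x^3 - 4x^2 + x - 1:
Signs of coefficients: +, +, +, -, +, -
Number of sign changes: 3
Possible positive real roots: 3, 1

For negative roots, examine f(-x) = -4x^5 + x^4 - 4x^3 - 4x^2 - x - 1:
Signs of coefficients: -, +, -, -, -, -
Number of sign changes: 2
Possible negative real roots: 2, 0

Positive roots: 3 or 1; Negative roots: 2 or 0


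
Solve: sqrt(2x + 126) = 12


Square both sides: 2x + 126 = 12^2 = 144
2x = 144 - 126 = 18
x = 9
Check: sqrt(2*9 + 126) = sqrt(144) = 12 ✓

x = 9


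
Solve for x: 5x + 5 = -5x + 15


Starting with: 5x + 5 = -5x + 15
Move all x terms to left: (5 + 5)x = 15 - 5
Simplify: 10x = 10
Divide both sides by 10: x = 1

x = 1


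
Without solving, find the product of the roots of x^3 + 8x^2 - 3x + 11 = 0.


By Vieta's formulas for x^3 + bx^2 + cx + d = 0:
  r1 + r2 + r3 = -b/a = -8
  r1*r2 + r1*r3 + r2*r3 = c/a = -3
  r1*r2*r3 = -d/a = -11


Product = -11


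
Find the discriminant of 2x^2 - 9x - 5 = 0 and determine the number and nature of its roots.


For ax^2 + bx + c = 0, discriminant D = b^2 - 4ac
Here a = 2, b = -9, c = -5
D = (-9)^2 - 4(2)(-5) = 81 + 40 = 121

D = 121 > 0 and is a perfect square (sqrt = 11)
The equation has 2 distinct real rational roots.

Discriminant = 121, 2 distinct real rational roots


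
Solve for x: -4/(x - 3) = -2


Multiply both sides by (x - 3): -4 = -2(x - 3)
Distribute: -4 = -2x + 6
-2x = -4 - 6 = -10
x = 5

x = 5


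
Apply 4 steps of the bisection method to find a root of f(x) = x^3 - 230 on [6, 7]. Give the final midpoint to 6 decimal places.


f(x) = x^3 - 230
f(6) = -14 < 0
f(7) = 113 > 0

Step 1: midpoint = (6.000000 + 7.000000)/2 = 6.500000
  f(6.500000) = 44.625000
  f(mid) > 0, so root is in [6.000000, 6.500000]

Step 2: midpoint = (6.000000 + 6.500000)/2 = 6.250000
  f(6.250000) = 14.140625
  f(mid) > 0, so root is in [6.000000, 6.250000]

Step 3: midpoint = (6.000000 + 6.250000)/2 = 6.125000
  f(6.125000) = -0.216797
  f(mid) < 0, so root is in [6.125000, 6.250000]

Step 4: midpoint = (6.125000 + 6.250000)/2 = 6.187500
  f(6.187500) = 6.889404
  f(mid) > 0, so root is in [6.125000, 6.187500]

midpoint = 6.187500


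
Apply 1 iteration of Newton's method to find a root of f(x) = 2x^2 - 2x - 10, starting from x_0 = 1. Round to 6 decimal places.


Newton's method: x_(n+1) = x_n - f(x_n)/f'(x_n)
f(x) = 2x^2 - 2x - 10
f'(x) = 4x - 2

Iteration 1:
  f(1.000000) = -10.000000
  f'(1.000000) = 2.000000
  x_1 = 1.000000 - (-10.000000)/(2.000000) = 6.000000

x_1 = 6.000000


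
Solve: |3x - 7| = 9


An absolute value equation |expr| = 9 gives two cases:
Case 1: 3x - 7 = 9
  3x = 16, so x = 16/3
Case 2: 3x - 7 = -9
  3x = -2, so x = -2/3

x = -2/3, x = 16/3


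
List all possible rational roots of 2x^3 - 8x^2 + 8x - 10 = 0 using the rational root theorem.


Rational root theorem: possible roots are ±p/q where:
  p divides the constant term (-10): p ∈ {1, 2, 5, 10}
  q divides the leading coefficient (2): q ∈ {1, 2}

All possible rational roots: -10, -5, -5/2, -2, -1, -1/2, 1/2, 1, 2, 5/2, 5, 10

-10, -5, -5/2, -2, -1, -1/2, 1/2, 1, 2, 5/2, 5, 10


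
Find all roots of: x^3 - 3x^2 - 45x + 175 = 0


Let p(x) = x^3 - 3x^2 - 45x + 175. By the rational root theorem (leading coefficient 1), any rational root is an integer divisor of 175: try ±1, ±2, ... in turn.
Test x = 1: value = 128 ≠ 0.
Test x = -1: value = 216 ≠ 0.
Test x = 5: value = 0 ✓, so (x - 5) is a factor.
Synthetic division by (x - 5): bring down 1; 1(5) - 3 = 2; 2(5) - 45 = -35; (-35)(5) + 175 = 0 → quotient x^2 + 2x - 35, remainder 0.
Solve the quadratic x^2 + 2x - 35 = 0: discriminant = 2^2 - 4(1)(-35) = 4 + 140 = 144.
sqrt(144) = 12, so x = (-2 ± 12)/2: x = 5 or x = -7.
Collecting all roots found:

x = -7, x = 5 (multiplicity 2)


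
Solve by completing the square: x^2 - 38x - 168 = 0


Start: x^2 - 38x - 168 = 0
Move constant: x^2 - 38x = 168
Half of -38 is -19, squared is 361
Add 361 to both sides: x^2 - 38x + 361 = 529
(x - 19)^2 = 529
x - 19 = ±23
x = 19 + 23 = 42 or x = 19 - 23 = -4

x = -4, x = 42


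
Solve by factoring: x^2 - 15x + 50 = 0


We need two numbers that multiply to 50 and add to -15.
Those numbers are -5 and -10 (since (-5) * (-10) = 50 and (-5) + (-10) = -15).
So x^2 - 15x + 50 = (x - 5)(x - 10) = 0
Setting each factor to zero: x = 5 or x = 10

x = 5, x = 10


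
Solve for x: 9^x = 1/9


Express both sides with the same base.
1/9 = 9^(-1)
Since the bases match: x = -1

x = -1


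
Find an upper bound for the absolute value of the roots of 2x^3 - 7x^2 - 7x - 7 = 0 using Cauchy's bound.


Cauchy's bound: all roots r satisfy |r| <= 1 + max(|a_i/a_n|) for i = 0,...,n-1
where a_n is the leading coefficient.

Coefficients: [2, -7, -7, -7]
Leading coefficient a_n = 2
Ratios |a_i/a_n|: 7/2, 7/2, 7/2
Maximum ratio: 7/2
Cauchy's bound: |r| <= 1 + 7/2 = 9/2

Upper bound = 9/2


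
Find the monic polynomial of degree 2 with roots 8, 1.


A monic polynomial with roots 8, 1 is:
p(x) = (x - 8)(x - 1)
After multiplying by (x - 8): x - 8
After multiplying by (x - 1): x^2 - 9x + 8

x^2 - 9x + 8


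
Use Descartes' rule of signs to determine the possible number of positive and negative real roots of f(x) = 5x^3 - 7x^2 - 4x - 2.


Descartes' rule of signs:

For positive roots, count sign changes in f(x) = 5x^3 - 7x^2 - 4x - 2:
Signs of coefficients: +, -, -, -
Number of sign changes: 1
Possible positive real roots: 1

For negative roots, examine f(-x) = -5x^3 - 7x^2 + 4x - 2:
Signs of coefficients: -, -, +, -
Number of sign changes: 2
Possible negative real roots: 2, 0

Positive roots: 1; Negative roots: 2 or 0


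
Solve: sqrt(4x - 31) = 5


Square both sides: 4x - 31 = 5^2 = 25
4x = 25 + 31 = 56
x = 14
Check: sqrt(4*14 - 31) = sqrt(25) = 5 ✓

x = 14


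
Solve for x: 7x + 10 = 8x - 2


Starting with: 7x + 10 = 8x - 2
Move all x terms to left: (7 - 8)x = -2 - 10
Simplify: -x = -12
Divide both sides by -1: x = 12

x = 12


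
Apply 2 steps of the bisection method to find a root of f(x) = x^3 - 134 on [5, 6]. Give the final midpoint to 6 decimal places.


f(x) = x^3 - 134
f(5) = -9 < 0
f(6) = 82 > 0

Step 1: midpoint = (5.000000 + 6.000000)/2 = 5.500000
  f(5.500000) = 32.375000
  f(mid) > 0, so root is in [5.000000, 5.500000]

Step 2: midpoint = (5.000000 + 5.500000)/2 = 5.250000
  f(5.250000) = 10.703125
  f(mid) > 0, so root is in [5.000000, 5.250000]

midpoint = 5.250000


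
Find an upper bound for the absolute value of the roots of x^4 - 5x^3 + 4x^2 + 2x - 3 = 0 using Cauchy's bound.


Cauchy's bound: all roots r satisfy |r| <= 1 + max(|a_i/a_n|) for i = 0,...,n-1
where a_n is the leading coefficient.

Coefficients: [1, -5, 4, 2, -3]
Leading coefficient a_n = 1
Ratios |a_i/a_n|: 5, 4, 2, 3
Maximum ratio: 5
Cauchy's bound: |r| <= 1 + 5 = 6

Upper bound = 6


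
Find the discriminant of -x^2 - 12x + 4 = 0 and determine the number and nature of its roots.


For ax^2 + bx + c = 0, discriminant D = b^2 - 4ac
Here a = -1, b = -12, c = 4
D = (-12)^2 - 4(-1)(4) = 144 + 16 = 160

D = 160 > 0 but not a perfect square
The equation has 2 distinct real irrational roots.

Discriminant = 160, 2 distinct real irrational roots


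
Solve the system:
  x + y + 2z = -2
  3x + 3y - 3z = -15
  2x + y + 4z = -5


Using Cramer's rule. Expand each determinant along the first row.
D  = 1*[3*4 - (-3)*1] - 1*[3*4 - (-3)*2] + 2*[3*1 - 3*2]
  = 1*(15) - 1*(18) + 2*(-3) = -9
Dx = (-2)*[3*4 - (-3)*1] - 1*[(-15)*4 - (-3)*(-5)] + 2*[(-15)*1 - 3*(-5)]
  = (-2)*(15) - 1*(-75) + 2*(0) = 45
Dy = 1*[(-15)*4 - (-3)*(-5)] - (-2)*[3*4 - (-3)*2] + 2*[3*(-5) - (-15)*2]
  = 1*(-75) - (-2)*(18) + 2*(15) = -9
Dz = 1*[3*(-5) - (-15)*1] - 1*[3*(-5) - (-15)*2] + (-2)*[3*1 - 3*2]
  = 1*(0) - 1*(15) + (-2)*(-3) = -9
x = Dx/D = 45/-9 = -5, y = Dy/D = -9/-9 = 1, z = Dz/D = -9/-9 = 1
Check eq1: (1)(-5) + (1)(1) + (2)(1) = -2 = -2 ✓
Check eq2: (3)(-5) + (3)(1) + (-3)(1) = -15 = -15 ✓
Check eq3: (2)(-5) + (1)(1) + (4)(1) = -5 = -5 ✓

x = -5, y = 1, z = 1


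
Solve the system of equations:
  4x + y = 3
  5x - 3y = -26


Using Cramer's rule:
Determinant D = (4)(-3) - (5)(1) = -12 - 5 = -17
Dx = (3)(-3) - (-26)(1) = -9 + 26 = 17
Dy = (4)(-26) - (5)(3) = -104 - 15 = -119
x = Dx/D = 17/-17 = -1
y = Dy/D = -119/-17 = 7

x = -1, y = 7


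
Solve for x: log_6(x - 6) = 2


Convert to exponential form: x - 6 = 6^2 = 36
x = 36 + 6 = 42
Check: log_6(42 - 6) = log_6(36) = log_6(36) = 2 ✓

x = 42


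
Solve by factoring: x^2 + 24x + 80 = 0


We need two numbers that multiply to 80 and add to 24.
Those numbers are 4 and 20 (since 4 * 20 = 80 and 4 + 20 = 24).
So x^2 + 24x + 80 = (x + 4)(x + 20) = 0
Setting each factor to zero: x = -4 or x = -20

x = -20, x = -4


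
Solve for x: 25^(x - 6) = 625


Express both sides with the same base.
625 = 25^2
Since the bases match, equate exponents: x - 6 = 2
So x = 2 - (-6) = 8

x = 8


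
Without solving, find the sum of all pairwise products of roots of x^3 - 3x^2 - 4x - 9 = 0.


By Vieta's formulas for x^3 + bx^2 + cx + d = 0:
  r1 + r2 + r3 = -b/a = 3
  r1*r2 + r1*r3 + r2*r3 = c/a = -4
  r1*r2*r3 = -d/a = 9


Sum of pairwise products = -4


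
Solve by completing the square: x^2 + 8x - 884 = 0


Start: x^2 + 8x - 884 = 0
Move constant: x^2 + 8x = 884
Half of 8 is 4, squared is 16
Add 16 to both sides: x^2 + 8x + 16 = 900
(x + 4)^2 = 900
x + 4 = ±30
x = -4 + 30 = 26 or x = -4 - 30 = -34

x = -34, x = 26


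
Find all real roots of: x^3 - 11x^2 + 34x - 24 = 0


Let p(x) = x^3 - 11x^2 + 34x - 24. By the rational root theorem (leading coefficient 1), any rational root is an integer divisor of 24: try ±1, ±2, ... in turn.
Test x = 1: value = 0 ✓, so (x - 1) is a factor.
Synthetic division by (x - 1): bring down 1; 1(1) - 11 = -10; (-10)(1) + 34 = 24; 24(1) - 24 = 0 → quotient x^2 - 10x + 24, remainder 0.
Solve the quadratic x^2 - 10x + 24 = 0: discriminant = (-10)^2 - 4(1)(24) = 100 - 96 = 4.
sqrt(4) = 2, so x = (10 ± 2)/2: x = 6 or x = 4.

x = 1, x = 4, x = 6


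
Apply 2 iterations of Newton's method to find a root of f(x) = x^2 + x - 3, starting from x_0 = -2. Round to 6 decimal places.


Newton's method: x_(n+1) = x_n - f(x_n)/f'(x_n)
f(x) = x^2 + x - 3
f'(x) = 2x + 1

Iteration 1:
  f(-2.000000) = -1.000000
  f'(-2.000000) = -3.000000
  x_1 = -2.000000 - (-1.000000)/(-3.000000) = -2.333333

Iteration 2:
  f(-2.333333) = 0.111111
  f'(-2.333333) = -3.666667
  x_2 = -2.333333 - (0.111111)/(-3.666667) = -2.303030

x_2 = -2.303030


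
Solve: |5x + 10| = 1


An absolute value equation |expr| = 1 gives two cases:
Case 1: 5x + 10 = 1
  5x = -9, so x = -9/5
Case 2: 5x + 10 = -1
  5x = -11, so x = -11/5

x = -11/5, x = -9/5


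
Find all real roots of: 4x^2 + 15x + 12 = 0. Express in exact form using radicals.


Using the quadratic formula: x = (-b ± sqrt(b^2 - 4ac)) / (2a)
Here a = 4, b = 15, c = 12
Discriminant = b^2 - 4ac = 15^2 - 4(4)(12) = 225 - 192 = 33
Since discriminant = 33 > 0, there are two real roots.
x = (-15 ± sqrt(33)) / 8
Numerically: x ≈ -1.1569 or x ≈ -2.5931

x = (-15 + sqrt(33)) / 8 or x = (-15 - sqrt(33)) / 8


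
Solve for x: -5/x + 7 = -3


Subtract 7 from both sides: -5/x = -10
Multiply both sides by x: -5 = -10 * x
Divide by -10: x = 1/2

x = 1/2


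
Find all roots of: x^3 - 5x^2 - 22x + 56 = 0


Let p(x) = x^3 - 5x^2 - 22x + 56. By the rational root theorem (leading coefficient 1), any rational root is an integer divisor of 56: try ±1, ±2, ... in turn.
Test x = 1: value = 30 ≠ 0.
Test x = -1: value = 72 ≠ 0.
Test x = 2: value = 0 ✓, so (x - 2) is a factor.
Synthetic division by (x - 2): bring down 1; 1(2) - 5 = -3; (-3)(2) - 22 = -28; (-28)(2) + 56 = 0 → quotient x^2 - 3x - 28, remainder 0.
Solve the quadratic x^2 - 3x - 28 = 0: discriminant = (-3)^2 - 4(1)(-28) = 9 + 112 = 121.
sqrt(121) = 11, so x = (3 ± 11)/2: x = 7 or x = -4.
Collecting all roots found:

x = -4, x = 2, x = 7


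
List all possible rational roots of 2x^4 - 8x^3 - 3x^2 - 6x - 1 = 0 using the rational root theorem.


Rational root theorem: possible roots are ±p/q where:
  p divides the constant term (-1): p ∈ {1}
  q divides the leading coefficient (2): q ∈ {1, 2}

All possible rational roots: -1, -1/2, 1/2, 1

-1, -1/2, 1/2, 1


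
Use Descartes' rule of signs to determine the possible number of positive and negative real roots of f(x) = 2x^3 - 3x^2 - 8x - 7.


Descartes' rule of signs:

For positive roots, count sign changes in f(x) = 2x^3 - 3x^2 - 8x - 7:
Signs of coefficients: +, -, -, -
Number of sign changes: 1
Possible positive real roots: 1

For negative roots, examine f(-x) = -2x^3 - 3x^2 + 8x - 7:
Signs of coefficients: -, -, +, -
Number of sign changes: 2
Possible negative real roots: 2, 0

Positive roots: 1; Negative roots: 2 or 0


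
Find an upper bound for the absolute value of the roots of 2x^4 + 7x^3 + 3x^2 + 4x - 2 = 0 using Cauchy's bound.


Cauchy's bound: all roots r satisfy |r| <= 1 + max(|a_i/a_n|) for i = 0,...,n-1
where a_n is the leading coefficient.

Coefficients: [2, 7, 3, 4, -2]
Leading coefficient a_n = 2
Ratios |a_i/a_n|: 7/2, 3/2, 2, 1
Maximum ratio: 7/2
Cauchy's bound: |r| <= 1 + 7/2 = 9/2

Upper bound = 9/2


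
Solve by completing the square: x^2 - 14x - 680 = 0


Start: x^2 - 14x - 680 = 0
Move constant: x^2 - 14x = 680
Half of -14 is -7, squared is 49
Add 49 to both sides: x^2 - 14x + 49 = 729
(x - 7)^2 = 729
x - 7 = ±27
x = 7 + 27 = 34 or x = 7 - 27 = -20

x = -20, x = 34


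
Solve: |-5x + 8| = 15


An absolute value equation |expr| = 15 gives two cases:
Case 1: -5x + 8 = 15
  -5x = 7, so x = -7/5
Case 2: -5x + 8 = -15
  -5x = -23, so x = 23/5

x = -7/5, x = 23/5


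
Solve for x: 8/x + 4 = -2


Subtract 4 from both sides: 8/x = -6
Multiply both sides by x: 8 = -6 * x
Divide by -6: x = -4/3

x = -4/3


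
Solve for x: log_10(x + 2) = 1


Convert to exponential form: x + 2 = 10^1 = 10
x = 10 - 2 = 8
Check: log_10(8 + 2) = log_10(10) = log_10(10) = 1 ✓

x = 8


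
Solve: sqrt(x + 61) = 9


Square both sides: x + 61 = 9^2 = 81
x = 81 - 61 = 20
x = 20
Check: sqrt(1*20 + 61) = sqrt(81) = 9 ✓

x = 20


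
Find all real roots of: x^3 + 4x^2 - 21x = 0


The constant term is 0, so x = 0 is a root. Factor out x:
  x(x^2 + 4x - 21) = 0
Solve the quadratic x^2 + 4x - 21 = 0: discriminant = 4^2 - 4(1)(-21) = 16 + 84 = 100.
sqrt(100) = 10, so x = (-4 ± 10)/2: x = 3 or x = -7.

x = -7, x = 0, x = 3


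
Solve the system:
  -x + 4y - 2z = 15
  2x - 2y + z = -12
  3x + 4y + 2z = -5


Using Cramer's rule. Expand each determinant along the first row.
D  = (-1)*[(-2)*2 - 1*4] - 4*[2*2 - 1*3] + (-2)*[2*4 - (-2)*3]
  = (-1)*(-8) - 4*(1) + (-2)*(14) = -24
Dx = 15*[(-2)*2 - 1*4] - 4*[(-12)*2 - 1*(-5)] + (-2)*[(-12)*4 - (-2)*(-5)]
  = 15*(-8) - 4*(-19) + (-2)*(-58) = 72
Dy = (-1)*[(-12)*2 - 1*(-5)] - 15*[2*2 - 1*3] + (-2)*[2*(-5) - (-12)*3]
  = (-1)*(-19) - 15*(1) + (-2)*(26) = -48
Dz = (-1)*[(-2)*(-5) - (-12)*4] - 4*[2*(-5) - (-12)*3] + 15*[2*4 - (-2)*3]
  = (-1)*(58) - 4*(26) + 15*(14) = 48
x = Dx/D = 72/-24 = -3, y = Dy/D = -48/-24 = 2, z = Dz/D = 48/-24 = -2
Check eq1: (-1)(-3) + (4)(2) + (-2)(-2) = 15 = 15 ✓
Check eq2: (2)(-3) + (-2)(2) + (1)(-2) = -12 = -12 ✓
Check eq3: (3)(-3) + (4)(2) + (2)(-2) = -5 = -5 ✓

x = -3, y = 2, z = -2


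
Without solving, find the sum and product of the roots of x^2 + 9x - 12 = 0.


By Vieta's formulas for ax^2 + bx + c = 0:
  Sum of roots = -b/a
  Product of roots = c/a

Here a = 1, b = 9, c = -12
Sum = -(9)/1 = -9
Product = -12/1 = -12

Sum = -9, Product = -12


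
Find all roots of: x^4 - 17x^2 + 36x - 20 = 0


Let p(x) = x^4 - 17x^2 + 36x - 20. By the rational root theorem (leading coefficient 1), any rational root is an integer divisor of 20: try ±1, ±2, ... in turn.
Test x = 1: value = 0 ✓, so (x - 1) is a factor.
Synthetic division by (x - 1): bring down 1; 1(1) + 0 = 1; 1(1) - 17 = -16; (-16)(1) + 36 = 20; 20(1) - 20 = 0 → quotient x^3 + x^2 - 16x + 20, remainder 0.
Continue with the quotient x^3 + x^2 - 16x + 20 (candidates must divide 20; re-test x = 1 first in case it repeats).
Test x = 1: value = 6 ≠ 0.
Test x = -1: value = 36 ≠ 0.
Test x = 2: value = 0 ✓, so (x - 2) is a factor.
Synthetic division by (x - 2): bring down 1; 1(2) + 1 = 3; 3(2) - 16 = -10; (-10)(2) + 20 = 0 → quotient x^2 + 3x - 10, remainder 0.
Solve the quadratic x^2 + 3x - 10 = 0: discriminant = 3^2 - 4(1)(-10) = 9 + 40 = 49.
sqrt(49) = 7, so x = (-3 ± 7)/2: x = 2 or x = -5.
Collecting all roots found:

x = -5, x = 1, x = 2 (multiplicity 2)


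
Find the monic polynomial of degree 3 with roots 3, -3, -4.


A monic polynomial with roots 3, -3, -4 is:
p(x) = (x - 3)(x + 3)(x + 4)
After multiplying by (x - 3): x - 3
After multiplying by (x + 3): x^2 - 9
After multiplying by (x + 4): x^3 + 4x^2 - 9x - 36

x^3 + 4x^2 - 9x - 36


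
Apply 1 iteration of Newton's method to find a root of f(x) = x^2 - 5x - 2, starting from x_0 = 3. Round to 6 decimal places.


Newton's method: x_(n+1) = x_n - f(x_n)/f'(x_n)
f(x) = x^2 - 5x - 2
f'(x) = 2x - 5

Iteration 1:
  f(3.000000) = -8.000000
  f'(3.000000) = 1.000000
  x_1 = 3.000000 - (-8.000000)/(1.000000) = 11.000000

x_1 = 11.000000


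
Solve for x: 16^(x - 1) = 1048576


Express both sides with the same base.
1048576 = 16^5
Since the bases match, equate exponents: x - 1 = 5
So x = 5 - (-1) = 6

x = 6


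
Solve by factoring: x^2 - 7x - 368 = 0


We need two numbers that multiply to -368 and add to -7.
Those numbers are 16 and -23 (since 16 * (-23) = -368 and 16 + (-23) = -7).
So x^2 - 7x - 368 = (x + 16)(x - 23) = 0
Setting each factor to zero: x = -16 or x = 23

x = -16, x = 23


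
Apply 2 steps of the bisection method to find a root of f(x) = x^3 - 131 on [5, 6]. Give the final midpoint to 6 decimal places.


f(x) = x^3 - 131
f(5) = -6 < 0
f(6) = 85 > 0

Step 1: midpoint = (5.000000 + 6.000000)/2 = 5.500000
  f(5.500000) = 35.375000
  f(mid) > 0, so root is in [5.000000, 5.500000]

Step 2: midpoint = (5.000000 + 5.500000)/2 = 5.250000
  f(5.250000) = 13.703125
  f(mid) > 0, so root is in [5.000000, 5.250000]

midpoint = 5.250000


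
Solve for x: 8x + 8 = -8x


Starting with: 8x + 8 = -8x
Move all x terms to left: (8 + 8)x = 0 - 8
Simplify: 16x = -8
Divide both sides by 16: x = -1/2

x = -1/2


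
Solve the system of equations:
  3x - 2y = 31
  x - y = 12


Using Cramer's rule:
Determinant D = (3)(-1) - (1)(-2) = -3 + 2 = -1
Dx = (31)(-1) - (12)(-2) = -31 + 24 = -7
Dy = (3)(12) - (1)(31) = 36 - 31 = 5
x = Dx/D = -7/-1 = 7
y = Dy/D = 5/-1 = -5

x = 7, y = -5


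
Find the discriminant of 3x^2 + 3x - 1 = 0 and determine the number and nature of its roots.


For ax^2 + bx + c = 0, discriminant D = b^2 - 4ac
Here a = 3, b = 3, c = -1
D = (3)^2 - 4(3)(-1) = 9 + 12 = 21

D = 21 > 0 but not a perfect square
The equation has 2 distinct real irrational roots.

Discriminant = 21, 2 distinct real irrational roots


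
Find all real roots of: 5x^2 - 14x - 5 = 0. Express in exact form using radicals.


Using the quadratic formula: x = (-b ± sqrt(b^2 - 4ac)) / (2a)
Here a = 5, b = -14, c = -5
Discriminant = b^2 - 4ac = (-14)^2 - 4(5)(-5) = 196 + 100 = 296
Since discriminant = 296 > 0, there are two real roots.
x = (14 ± 2*sqrt(74)) / 10
Simplifying: x = (7 ± sqrt(74)) / 5
Numerically: x ≈ 3.1205 or x ≈ -0.3205

x = (7 + sqrt(74)) / 5 or x = (7 - sqrt(74)) / 5


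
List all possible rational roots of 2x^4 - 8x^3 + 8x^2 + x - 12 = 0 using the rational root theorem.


Rational root theorem: possible roots are ±p/q where:
  p divides the constant term (-12): p ∈ {1, 2, 3, 4, 6, 12}
  q divides the leading coefficient (2): q ∈ {1, 2}

All possible rational roots: -12, -6, -4, -3, -2, -3/2, -1, -1/2, 1/2, 1, 3/2, 2, 3, 4, 6, 12

-12, -6, -4, -3, -2, -3/2, -1, -1/2, 1/2, 1, 3/2, 2, 3, 4, 6, 12


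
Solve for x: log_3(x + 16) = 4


Convert to exponential form: x + 16 = 3^4 = 81
x = 81 - 16 = 65
Check: log_3(65 + 16) = log_3(81) = log_3(81) = 4 ✓

x = 65


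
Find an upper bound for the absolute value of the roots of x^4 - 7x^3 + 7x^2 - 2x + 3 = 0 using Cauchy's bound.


Cauchy's bound: all roots r satisfy |r| <= 1 + max(|a_i/a_n|) for i = 0,...,n-1
where a_n is the leading coefficient.

Coefficients: [1, -7, 7, -2, 3]
Leading coefficient a_n = 1
Ratios |a_i/a_n|: 7, 7, 2, 3
Maximum ratio: 7
Cauchy's bound: |r| <= 1 + 7 = 8

Upper bound = 8


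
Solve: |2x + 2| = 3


An absolute value equation |expr| = 3 gives two cases:
Case 1: 2x + 2 = 3
  2x = 1, so x = 1/2
Case 2: 2x + 2 = -3
  2x = -5, so x = -5/2

x = -5/2, x = 1/2


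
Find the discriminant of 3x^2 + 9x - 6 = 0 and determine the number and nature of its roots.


For ax^2 + bx + c = 0, discriminant D = b^2 - 4ac
Here a = 3, b = 9, c = -6
D = (9)^2 - 4(3)(-6) = 81 + 72 = 153

D = 153 > 0 but not a perfect square
The equation has 2 distinct real irrational roots.

Discriminant = 153, 2 distinct real irrational roots


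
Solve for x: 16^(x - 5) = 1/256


Express both sides with the same base.
1/256 = 16^(-2)
Since the bases match, equate exponents: x - 5 = -2
So x = -2 - (-5) = 3

x = 3


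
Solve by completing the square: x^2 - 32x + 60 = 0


Start: x^2 - 32x + 60 = 0
Move constant: x^2 - 32x = -60
Half of -32 is -16, squared is 256
Add 256 to both sides: x^2 - 32x + 256 = 196
(x - 16)^2 = 196
x - 16 = ±14
x = 16 + 14 = 30 or x = 16 - 14 = 2

x = 2, x = 30


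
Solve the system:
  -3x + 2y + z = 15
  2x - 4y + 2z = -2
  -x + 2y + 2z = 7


Using Cramer's rule. Expand each determinant along the first row.
D  = (-3)*[(-4)*2 - 2*2] - 2*[2*2 - 2*(-1)] + 1*[2*2 - (-4)*(-1)]
  = (-3)*(-12) - 2*(6) + 1*(0) = 24
Dx = 15*[(-4)*2 - 2*2] - 2*[(-2)*2 - 2*7] + 1*[(-2)*2 - (-4)*7]
  = 15*(-12) - 2*(-18) + 1*(24) = -120
Dy = (-3)*[(-2)*2 - 2*7] - 15*[2*2 - 2*(-1)] + 1*[2*7 - (-2)*(-1)]
  = (-3)*(-18) - 15*(6) + 1*(12) = -24
Dz = (-3)*[(-4)*7 - (-2)*2] - 2*[2*7 - (-2)*(-1)] + 15*[2*2 - (-4)*(-1)]
  = (-3)*(-24) - 2*(12) + 15*(0) = 48
x = Dx/D = -120/24 = -5, y = Dy/D = -24/24 = -1, z = Dz/D = 48/24 = 2
Check eq1: (-3)(-5) + (2)(-1) + (1)(2) = 15 = 15 ✓
Check eq2: (2)(-5) + (-4)(-1) + (2)(2) = -2 = -2 ✓
Check eq3: (-1)(-5) + (2)(-1) + (2)(2) = 7 = 7 ✓

x = -5, y = -1, z = 2


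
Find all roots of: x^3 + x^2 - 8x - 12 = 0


Let p(x) = x^3 + x^2 - 8x - 12. By the rational root theorem (leading coefficient 1), any rational root is an integer divisor of 12: try ±1, ±2, ... in turn.
Test x = 1: value = -18 ≠ 0.
Test x = -1: value = -4 ≠ 0.
Test x = 2: value = -16 ≠ 0.
Test x = -2: value = 0 ✓, so (x + 2) is a factor.
Synthetic division by (x + 2): bring down 1; 1(-2) + 1 = -1; (-1)(-2) - 8 = -6; (-6)(-2) - 12 = 0 → quotient x^2 - x - 6, remainder 0.
Solve the quadratic x^2 - x - 6 = 0: discriminant = (-1)^2 - 4(1)(-6) = 1 + 24 = 25.
sqrt(25) = 5, so x = (1 ± 5)/2: x = 3 or x = -2.
Collecting all roots found:

x = -2 (multiplicity 2), x = 3


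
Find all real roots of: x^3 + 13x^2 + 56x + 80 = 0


Let p(x) = x^3 + 13x^2 + 56x + 80. By the rational root theorem (leading coefficient 1), any rational root is an integer divisor of 80: try ±1, ±2, ... in turn.
Test x = 1: value = 150 ≠ 0.
Test x = -1: value = 36 ≠ 0.
Test x = 2: value = 252 ≠ 0.
Test x = -2: value = 12 ≠ 0.
Test x = 4: value = 576 ≠ 0.
Test x = -4: value = 0 ✓, so (x + 4) is a factor.
Synthetic division by (x + 4): bring down 1; 1(-4) + 13 = 9; 9(-4) + 56 = 20; 20(-4) + 80 = 0 → quotient x^2 + 9x + 20, remainder 0.
Solve the quadratic x^2 + 9x + 20 = 0: discriminant = 9^2 - 4(1)(20) = 81 - 80 = 1.
sqrt(1) = 1, so x = (-9 ± 1)/2: x = -4 or x = -5.

x = -5, x = -4 (multiplicity 2)


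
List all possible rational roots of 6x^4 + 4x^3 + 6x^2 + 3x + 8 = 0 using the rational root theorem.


Rational root theorem: possible roots are ±p/q where:
  p divides the constant term (8): p ∈ {1, 2, 4, 8}
  q divides the leading coefficient (6): q ∈ {1, 2, 3, 6}

All possible rational roots: -8, -4, -8/3, -2, -4/3, -1, -2/3, -1/2, -1/3, -1/6, 1/6, 1/3, 1/2, 2/3, 1, 4/3, 2, 8/3, 4, 8

-8, -4, -8/3, -2, -4/3, -1, -2/3, -1/2, -1/3, -1/6, 1/6, 1/3, 1/2, 2/3, 1, 4/3, 2, 8/3, 4, 8


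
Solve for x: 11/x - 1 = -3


Subtract -1 from both sides: 11/x = -2
Multiply both sides by x: 11 = -2 * x
Divide by -2: x = -11/2

x = -11/2


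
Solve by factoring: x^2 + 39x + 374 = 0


We need two numbers that multiply to 374 and add to 39.
Those numbers are 22 and 17 (since 22 * 17 = 374 and 22 + 17 = 39).
So x^2 + 39x + 374 = (x + 22)(x + 17) = 0
Setting each factor to zero: x = -22 or x = -17

x = -22, x = -17


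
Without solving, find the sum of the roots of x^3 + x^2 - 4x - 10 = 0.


By Vieta's formulas for x^3 + bx^2 + cx + d = 0:
  r1 + r2 + r3 = -b/a = -1
  r1*r2 + r1*r3 + r2*r3 = c/a = -4
  r1*r2*r3 = -d/a = 10


Sum = -1


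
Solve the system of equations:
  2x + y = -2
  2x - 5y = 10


Using Cramer's rule:
Determinant D = (2)(-5) - (2)(1) = -10 - 2 = -12
Dx = (-2)(-5) - (10)(1) = 10 - 10 = 0
Dy = (2)(10) - (2)(-2) = 20 + 4 = 24
x = Dx/D = 0/-12 = 0
y = Dy/D = 24/-12 = -2

x = 0, y = -2


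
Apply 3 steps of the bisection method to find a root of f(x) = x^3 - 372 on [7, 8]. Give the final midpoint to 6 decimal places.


f(x) = x^3 - 372
f(7) = -29 < 0
f(8) = 140 > 0

Step 1: midpoint = (7.000000 + 8.000000)/2 = 7.500000
  f(7.500000) = 49.875000
  f(mid) > 0, so root is in [7.000000, 7.500000]

Step 2: midpoint = (7.000000 + 7.500000)/2 = 7.250000
  f(7.250000) = 9.078125
  f(mid) > 0, so root is in [7.000000, 7.250000]

Step 3: midpoint = (7.000000 + 7.250000)/2 = 7.125000
  f(7.125000) = -10.294922
  f(mid) < 0, so root is in [7.125000, 7.250000]

midpoint = 7.125000


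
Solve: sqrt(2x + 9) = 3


Square both sides: 2x + 9 = 3^2 = 9
2x = 9 - 9 = 0
x = 0
Check: sqrt(2*0 + 9) = sqrt(9) = 3 ✓

x = 0


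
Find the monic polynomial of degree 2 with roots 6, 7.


A monic polynomial with roots 6, 7 is:
p(x) = (x - 6)(x - 7)
After multiplying by (x - 6): x - 6
After multiplying by (x - 7): x^2 - 13x + 42

x^2 - 13x + 42


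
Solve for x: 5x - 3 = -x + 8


Starting with: 5x - 3 = -x + 8
Move all x terms to left: (5 + 1)x = 8 + 3
Simplify: 6x = 11
Divide both sides by 6: x = 11/6

x = 11/6


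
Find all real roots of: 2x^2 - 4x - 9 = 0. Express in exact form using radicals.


Using the quadratic formula: x = (-b ± sqrt(b^2 - 4ac)) / (2a)
Here a = 2, b = -4, c = -9
Discriminant = b^2 - 4ac = (-4)^2 - 4(2)(-9) = 16 + 72 = 88
Since discriminant = 88 > 0, there are two real roots.
x = (4 ± 2*sqrt(22)) / 4
Simplifying: x = (2 ± sqrt(22)) / 2
Numerically: x ≈ 3.3452 or x ≈ -1.3452

x = (2 + sqrt(22)) / 2 or x = (2 - sqrt(22)) / 2


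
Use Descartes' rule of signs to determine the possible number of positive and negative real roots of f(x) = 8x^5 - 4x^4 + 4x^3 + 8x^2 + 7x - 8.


Descartes' rule of signs:

For positive roots, count sign changes in f(x) = 8x^5 - 4x^4 + 4x^3 + 8x^2 + 7x - 8:
Signs of coefficients: +, -, +, +, +, -
Number of sign changes: 3
Possible positive real roots: 3, 1

For negative roots, examine f(-x) = -8x^5 - 4x^4 - 4x^3 + 8x^2 - 7x - 8:
Signs of coefficients: -, -, -, +, -, -
Number of sign changes: 2
Possible negative real roots: 2, 0

Positive roots: 3 or 1; Negative roots: 2 or 0


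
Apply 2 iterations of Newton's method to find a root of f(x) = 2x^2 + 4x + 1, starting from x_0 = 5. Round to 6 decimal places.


Newton's method: x_(n+1) = x_n - f(x_n)/f'(x_n)
f(x) = 2x^2 + 4x + 1
f'(x) = 4x + 4

Iteration 1:
  f(5.000000) = 71.000000
  f'(5.000000) = 24.000000
  x_1 = 5.000000 - (71.000000)/(24.000000) = 2.041667

Iteration 2:
  f(2.041667) = 17.503472
  f'(2.041667) = 12.166667
  x_2 = 2.041667 - (17.503472)/(12.166667) = 0.603025

x_2 = 0.603025


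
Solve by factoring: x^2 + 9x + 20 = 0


We need two numbers that multiply to 20 and add to 9.
Those numbers are 4 and 5 (since 4 * 5 = 20 and 4 + 5 = 9).
So x^2 + 9x + 20 = (x + 4)(x + 5) = 0
Setting each factor to zero: x = -4 or x = -5

x = -5, x = -4


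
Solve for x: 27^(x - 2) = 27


Express both sides with the same base.
27 = 27^1
Since the bases match, equate exponents: x - 2 = 1
So x = 1 - (-2) = 3

x = 3


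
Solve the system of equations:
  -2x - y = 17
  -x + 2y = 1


Using Cramer's rule:
Determinant D = (-2)(2) - (-1)(-1) = -4 - 1 = -5
Dx = (17)(2) - (1)(-1) = 34 + 1 = 35
Dy = (-2)(1) - (-1)(17) = -2 + 17 = 15
x = Dx/D = 35/-5 = -7
y = Dy/D = 15/-5 = -3

x = -7, y = -3


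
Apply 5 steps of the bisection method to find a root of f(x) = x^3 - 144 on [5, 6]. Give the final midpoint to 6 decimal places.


f(x) = x^3 - 144
f(5) = -19 < 0
f(6) = 72 > 0

Step 1: midpoint = (5.000000 + 6.000000)/2 = 5.500000
  f(5.500000) = 22.375000
  f(mid) > 0, so root is in [5.000000, 5.500000]

Step 2: midpoint = (5.000000 + 5.500000)/2 = 5.250000
  f(5.250000) = 0.703125
  f(mid) > 0, so root is in [5.000000, 5.250000]

Step 3: midpoint = (5.000000 + 5.250000)/2 = 5.125000
  f(5.125000) = -9.388672
  f(mid) < 0, so root is in [5.125000, 5.250000]

Step 4: midpoint = (5.125000 + 5.250000)/2 = 5.187500
  f(5.187500) = -4.403564
  f(mid) < 0, so root is in [5.187500, 5.250000]

Step 5: midpoint = (5.187500 + 5.250000)/2 = 5.218750
  f(5.218750) = -1.865509
  f(mid) < 0, so root is in [5.218750, 5.250000]

midpoint = 5.218750


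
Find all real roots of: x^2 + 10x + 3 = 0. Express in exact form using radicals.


Using the quadratic formula: x = (-b ± sqrt(b^2 - 4ac)) / (2a)
Here a = 1, b = 10, c = 3
Discriminant = b^2 - 4ac = 10^2 - 4(1)(3) = 100 - 12 = 88
Since discriminant = 88 > 0, there are two real roots.
x = (-10 ± 2*sqrt(22)) / 2
Simplifying: x = -5 ± sqrt(22)
Numerically: x ≈ -0.3096 or x ≈ -9.6904

x = -5 + sqrt(22) or x = -5 - sqrt(22)


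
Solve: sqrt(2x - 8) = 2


Square both sides: 2x - 8 = 2^2 = 4
2x = 4 + 8 = 12
x = 6
Check: sqrt(2*6 - 8) = sqrt(4) = 2 ✓

x = 6


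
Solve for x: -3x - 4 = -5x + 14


Starting with: -3x - 4 = -5x + 14
Move all x terms to left: (-3 + 5)x = 14 + 4
Simplify: 2x = 18
Divide both sides by 2: x = 9

x = 9


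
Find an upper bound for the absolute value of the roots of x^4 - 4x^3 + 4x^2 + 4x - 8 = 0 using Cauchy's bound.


Cauchy's bound: all roots r satisfy |r| <= 1 + max(|a_i/a_n|) for i = 0,...,n-1
where a_n is the leading coefficient.

Coefficients: [1, -4, 4, 4, -8]
Leading coefficient a_n = 1
Ratios |a_i/a_n|: 4, 4, 4, 8
Maximum ratio: 8
Cauchy's bound: |r| <= 1 + 8 = 9

Upper bound = 9


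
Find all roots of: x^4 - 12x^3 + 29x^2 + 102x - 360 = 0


Let p(x) = x^4 - 12x^3 + 29x^2 + 102x - 360. By the rational root theorem (leading coefficient 1), any rational root is an integer divisor of 360: try ±1, ±2, ... in turn.
Test x = 1: value = -240 ≠ 0.
Test x = -1: value = -420 ≠ 0.
Test x = 2: value = -120 ≠ 0.
Test x = -2: value = -336 ≠ 0.
Test x = 3: value = -36 ≠ 0.
Test x = -3: value = 0 ✓, so (x + 3) is a factor.
Synthetic division by (x + 3): bring down 1; 1(-3) - 12 = -15; (-15)(-3) + 29 = 74; 74(-3) + 102 = -120; (-120)(-3) - 360 = 0 → quotient x^3 - 15x^2 + 74x - 120, remainder 0.
Continue with the quotient x^3 - 15x^2 + 74x - 120 (candidates must divide 120; re-test x = -3 first in case it repeats).
Test x = -3: value = -504 ≠ 0.
Test x = 4: value = 0 ✓, so (x - 4) is a factor.
Synthetic division by (x - 4): bring down 1; 1(4) - 15 = -11; (-11)(4) + 74 = 30; 30(4) - 120 = 0 → quotient x^2 - 11x + 30, remainder 0.
Solve the quadratic x^2 - 11x + 30 = 0: discriminant = (-11)^2 - 4(1)(30) = 121 - 120 = 1.
sqrt(1) = 1, so x = (11 ± 1)/2: x = 6 or x = 5.
Collecting all roots found:

x = -3, x = 4, x = 5, x = 6


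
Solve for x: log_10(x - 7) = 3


Convert to exponential form: x - 7 = 10^3 = 1000
x = 1000 + 7 = 1007
Check: log_10(1007 - 7) = log_10(1000) = log_10(1000) = 3 ✓

x = 1007


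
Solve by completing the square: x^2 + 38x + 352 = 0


Start: x^2 + 38x + 352 = 0
Move constant: x^2 + 38x = -352
Half of 38 is 19, squared is 361
Add 361 to both sides: x^2 + 38x + 361 = 9
(x + 19)^2 = 9
x + 19 = ±3
x = -19 + 3 = -16 or x = -19 - 3 = -22

x = -22, x = -16


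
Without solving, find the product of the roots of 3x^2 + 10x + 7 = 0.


By Vieta's formulas for ax^2 + bx + c = 0:
  Sum of roots = -b/a
  Product of roots = c/a

Here a = 3, b = 10, c = 7
Sum = -(10)/3 = -10/3
Product = 7/3 = 7/3

Product = 7/3


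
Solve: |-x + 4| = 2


An absolute value equation |expr| = 2 gives two cases:
Case 1: -x + 4 = 2
  -x = -2, so x = 2
Case 2: -x + 4 = -2
  -x = -6, so x = 6

x = 2, x = 6


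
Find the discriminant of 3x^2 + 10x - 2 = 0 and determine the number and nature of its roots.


For ax^2 + bx + c = 0, discriminant D = b^2 - 4ac
Here a = 3, b = 10, c = -2
D = (10)^2 - 4(3)(-2) = 100 + 24 = 124

D = 124 > 0 but not a perfect square
The equation has 2 distinct real irrational roots.

Discriminant = 124, 2 distinct real irrational roots


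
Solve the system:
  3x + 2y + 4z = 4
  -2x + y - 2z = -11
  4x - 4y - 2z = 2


Using Cramer's rule. Expand each determinant along the first row.
D  = 3*[1*(-2) - (-2)*(-4)] - 2*[(-2)*(-2) - (-2)*4] + 4*[(-2)*(-4) - 1*4]
  = 3*(-10) - 2*(12) + 4*(4) = -38
Dx = 4*[1*(-2) - (-2)*(-4)] - 2*[(-11)*(-2) - (-2)*2] + 4*[(-11)*(-4) - 1*2]
  = 4*(-10) - 2*(26) + 4*(42) = 76
Dy = 3*[(-11)*(-2) - (-2)*2] - 4*[(-2)*(-2) - (-2)*4] + 4*[(-2)*2 - (-11)*4]
  = 3*(26) - 4*(12) + 4*(40) = 190
Dz = 3*[1*2 - (-11)*(-4)] - 2*[(-2)*2 - (-11)*4] + 4*[(-2)*(-4) - 1*4]
  = 3*(-42) - 2*(40) + 4*(4) = -190
x = Dx/D = 76/-38 = -2, y = Dy/D = 190/-38 = -5, z = Dz/D = -190/-38 = 5
Check eq1: (3)(-2) + (2)(-5) + (4)(5) = 4 = 4 ✓
Check eq2: (-2)(-2) + (1)(-5) + (-2)(5) = -11 = -11 ✓
Check eq3: (4)(-2) + (-4)(-5) + (-2)(5) = 2 = 2 ✓

x = -2, y = -5, z = 5


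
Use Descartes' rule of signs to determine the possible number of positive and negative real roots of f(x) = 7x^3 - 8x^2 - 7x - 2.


Descartes' rule of signs:

For positive roots, count sign changes in f(x) = 7x^3 - 8x^2 - 7x - 2:
Signs of coefficients: +, -, -, -
Number of sign changes: 1
Possible positive real roots: 1

For negative roots, examine f(-x) = -7x^3 - 8x^2 + 7x - 2:
Signs of coefficients: -, -, +, -
Number of sign changes: 2
Possible negative real roots: 2, 0

Positive roots: 1; Negative roots: 2 or 0


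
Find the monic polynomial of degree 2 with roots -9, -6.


A monic polynomial with roots -9, -6 is:
p(x) = (x + 9)(x + 6)
After multiplying by (x + 9): x + 9
After multiplying by (x + 6): x^2 + 15x + 54

x^2 + 15x + 54
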